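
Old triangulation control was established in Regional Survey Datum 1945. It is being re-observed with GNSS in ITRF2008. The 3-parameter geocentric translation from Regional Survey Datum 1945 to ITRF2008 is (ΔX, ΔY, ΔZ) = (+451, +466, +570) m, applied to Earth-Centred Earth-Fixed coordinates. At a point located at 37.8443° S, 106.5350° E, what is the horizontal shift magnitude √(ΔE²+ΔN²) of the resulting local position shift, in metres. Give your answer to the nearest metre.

The local east axis at (φ, λ) is (−sin λ, cos λ, 0), so ΔE = −sin(106.5350°)·451 + cos(106.5350°)·466 = -564.97 m.
The local north axis is (−sin φ cos λ, −sin φ sin λ, cos φ), giving ΔN = -78.748 + 274.076 + 450.118 = 645.45 m.
Horizontal magnitude = √(ΔE² + ΔN²) = √((-564.97)² + 645.45²) = 857.79 m.

858 m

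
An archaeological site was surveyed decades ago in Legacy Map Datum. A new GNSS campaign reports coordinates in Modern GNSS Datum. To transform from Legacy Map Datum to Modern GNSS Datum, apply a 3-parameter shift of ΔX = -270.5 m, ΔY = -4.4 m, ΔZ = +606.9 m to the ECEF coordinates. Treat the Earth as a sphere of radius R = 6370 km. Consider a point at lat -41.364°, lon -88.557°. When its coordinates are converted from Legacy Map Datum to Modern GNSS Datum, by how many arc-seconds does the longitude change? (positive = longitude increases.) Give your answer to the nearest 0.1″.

Δλ = -11.7″

sin φ = -0.660840, cos φ = 0.750526, sin λ = -0.999683, cos λ = 0.025182.
East component: ΔE = −sin λ·ΔX + cos λ·ΔY = −(-0.999683)(-270.5) + (0.025182)(-4.4) = -270.53 m.
1° of latitude spans πR/180 = 111177 m; at latitude φ, 1° of longitude spans that × cos φ = 83441.6 m, so Δλ = -270.53 / 83441.6 × 3600 = -11.672″.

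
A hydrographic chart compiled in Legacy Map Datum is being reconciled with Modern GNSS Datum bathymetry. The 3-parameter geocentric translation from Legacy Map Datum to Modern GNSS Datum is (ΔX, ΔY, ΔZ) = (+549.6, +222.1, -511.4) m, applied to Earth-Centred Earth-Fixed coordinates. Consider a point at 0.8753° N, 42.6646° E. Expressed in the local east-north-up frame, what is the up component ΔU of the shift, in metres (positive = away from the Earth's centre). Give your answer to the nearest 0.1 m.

ΔU = 546.8 m

At φ = 0.8753°, λ = 42.6646°: sin φ = 0.015276, cos φ = 0.999883, sin λ = 0.677705, cos λ = 0.735333.
ΔU = cos φ cos λ·ΔX + cos φ sin λ·ΔY + sin φ·ΔZ = (0.999883)(0.735333)(549.6) + (0.999883)(0.677705)(222.1) + (0.015276)(-511.4) = 546.78 m.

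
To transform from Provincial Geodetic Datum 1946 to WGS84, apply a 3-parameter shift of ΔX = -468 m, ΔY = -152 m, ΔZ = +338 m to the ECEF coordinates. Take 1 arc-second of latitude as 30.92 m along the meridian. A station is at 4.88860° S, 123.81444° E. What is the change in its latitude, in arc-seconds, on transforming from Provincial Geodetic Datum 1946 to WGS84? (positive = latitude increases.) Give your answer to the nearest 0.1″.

sin φ = -0.085219, cos φ = 0.996362, sin λ = 0.830844, cos λ = -0.556505.
North component: ΔN = −sin φ cos λ·ΔX − sin φ sin λ·ΔY + cos φ·ΔZ = −(-0.085219)(-0.556505)(-468) − (-0.085219)(0.830844)(-152) + (0.996362)(338) = 348.20 m.
1° of latitude spans 3600 × 30.92 = 111312 m, so Δφ = 348.20 / 111312 × 3600 = 11.261″.

Δφ = 11.3″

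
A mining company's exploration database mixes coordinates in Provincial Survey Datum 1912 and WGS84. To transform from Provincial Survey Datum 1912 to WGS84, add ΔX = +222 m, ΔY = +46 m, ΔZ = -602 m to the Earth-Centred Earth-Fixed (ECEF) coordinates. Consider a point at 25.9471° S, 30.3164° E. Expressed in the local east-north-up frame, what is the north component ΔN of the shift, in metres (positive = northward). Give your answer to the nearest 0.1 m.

ΔN = -447.3 m

The local north axis is (−sin φ cos λ, −sin φ sin λ, cos φ), giving ΔN = 83.851 + 10.160 − 541.317 = -447.31 m.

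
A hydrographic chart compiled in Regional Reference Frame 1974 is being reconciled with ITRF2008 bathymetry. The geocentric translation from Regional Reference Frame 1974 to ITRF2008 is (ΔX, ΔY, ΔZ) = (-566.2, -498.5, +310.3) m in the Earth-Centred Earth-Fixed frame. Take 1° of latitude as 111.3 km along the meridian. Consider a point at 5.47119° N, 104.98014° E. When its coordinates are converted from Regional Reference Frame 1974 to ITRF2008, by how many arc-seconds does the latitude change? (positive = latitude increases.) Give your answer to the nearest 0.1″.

Δφ = 11.0″

sin φ = 0.095345, cos φ = 0.995444, sin λ = 0.966015, cos λ = -0.258484.
North component: ΔN = −sin φ cos λ·ΔX − sin φ sin λ·ΔY + cos φ·ΔZ = −(0.095345)(-0.258484)(-566.2) − (0.095345)(0.966015)(-498.5) + (0.995444)(310.3) = 340.85 m.
1° of latitude spans 111300 m, so Δφ = 340.85 / 111300 × 3600 = 11.025″.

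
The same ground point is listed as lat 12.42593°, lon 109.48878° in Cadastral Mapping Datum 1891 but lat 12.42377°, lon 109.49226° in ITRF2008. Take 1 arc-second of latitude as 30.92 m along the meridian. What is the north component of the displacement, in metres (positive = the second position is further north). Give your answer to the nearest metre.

Δφ = 12.42377° − 12.42593° = -0.00216°; Δλ = 109.49226° − 109.48878° = +0.00348°.
1° of latitude = 3600 × 30.92 = 111312 m.
ΔN = Δφ × 111312 = -240.4 m; ΔE = Δλ × 111312 × cos(12.42593°) = +0.00348 × 111312 × 0.976575 = 378.3 m.

ΔN = -240 m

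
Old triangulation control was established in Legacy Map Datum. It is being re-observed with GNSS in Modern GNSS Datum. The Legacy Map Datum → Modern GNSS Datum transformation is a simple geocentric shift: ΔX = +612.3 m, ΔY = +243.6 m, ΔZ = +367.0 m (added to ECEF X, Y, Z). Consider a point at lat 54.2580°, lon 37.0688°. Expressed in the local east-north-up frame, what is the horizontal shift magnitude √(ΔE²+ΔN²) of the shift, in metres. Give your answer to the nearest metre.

At φ = 54.2580°, λ = 37.0688°: sin φ = 0.811656, cos φ = 0.584136, sin λ = 0.602774, cos λ = 0.797912.
ΔE = −sin λ·ΔX + cos λ·ΔY = −(0.602774)·(612.3) + (0.797912)·(243.6) = -174.71 m.
ΔN = −sin φ cos λ·ΔX − sin φ sin λ·ΔY + cos φ·ΔZ = −(0.811656)(0.797912)(612.3) − (0.811656)(0.602774)(243.6) + (0.584136)(367.0) = -301.35 m.
Horizontal magnitude = √(ΔE² + ΔN²) = √((-174.71)² + (-301.35)²) = 348.33 m.

348 m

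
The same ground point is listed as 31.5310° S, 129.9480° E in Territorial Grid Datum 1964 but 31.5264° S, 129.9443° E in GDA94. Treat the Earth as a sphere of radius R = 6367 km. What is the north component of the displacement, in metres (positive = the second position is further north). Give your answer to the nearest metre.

Δφ = -31.5264° − -31.5310° = +0.0046°; Δλ = 129.9443° − 129.9480° = -0.0037°.
1° along a meridian = πR/180 = 111125 m.
ΔN = Δφ × 111125 = 511.2 m; ΔE = Δλ × 111125 × cos(-31.5310°) = -0.0037 × 111125 × 0.852357 = -350.5 m.

ΔN = 511 m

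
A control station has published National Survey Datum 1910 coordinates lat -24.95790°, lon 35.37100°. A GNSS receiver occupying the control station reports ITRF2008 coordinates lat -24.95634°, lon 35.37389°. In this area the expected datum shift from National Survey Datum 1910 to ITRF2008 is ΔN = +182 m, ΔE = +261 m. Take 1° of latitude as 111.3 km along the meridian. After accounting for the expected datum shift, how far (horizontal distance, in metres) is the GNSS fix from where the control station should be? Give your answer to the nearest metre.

Observed coordinate differences: Δφ = +0.00156°, Δλ = +0.00289°.
Converting to metres (1° lat = 111300 m, cos φ = 0.906618): observed ΔN = 173.6 m, observed ΔE = 291.6 m.
Subtracting the expected shift leaves a residual of 173.6 − (182) = -8.4 m north and 291.6 − (261) = 30.6 m east.
Residual distance = √((-8.4)² + 30.6²) = 31.7 m.

32 m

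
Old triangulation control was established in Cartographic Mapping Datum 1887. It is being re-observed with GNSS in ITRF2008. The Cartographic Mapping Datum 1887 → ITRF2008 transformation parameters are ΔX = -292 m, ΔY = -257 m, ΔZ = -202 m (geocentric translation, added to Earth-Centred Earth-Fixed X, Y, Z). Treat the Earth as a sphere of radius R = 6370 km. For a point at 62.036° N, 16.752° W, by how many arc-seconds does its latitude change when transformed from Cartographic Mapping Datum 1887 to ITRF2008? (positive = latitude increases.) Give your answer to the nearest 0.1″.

sin φ = 0.883242, cos φ = 0.468917, sin λ = -0.288230, cos λ = 0.957561.
North component: ΔN = −sin φ cos λ·ΔX − sin φ sin λ·ΔY + cos φ·ΔZ = −(0.883242)(0.957561)(-292) − (0.883242)(-0.288230)(-257) + (0.468917)(-202) = 86.81 m.
1° of latitude spans πR/180 = 111177 m, so Δφ = 86.81 / 111177 × 3600 = 2.811″.

Δφ = 2.8″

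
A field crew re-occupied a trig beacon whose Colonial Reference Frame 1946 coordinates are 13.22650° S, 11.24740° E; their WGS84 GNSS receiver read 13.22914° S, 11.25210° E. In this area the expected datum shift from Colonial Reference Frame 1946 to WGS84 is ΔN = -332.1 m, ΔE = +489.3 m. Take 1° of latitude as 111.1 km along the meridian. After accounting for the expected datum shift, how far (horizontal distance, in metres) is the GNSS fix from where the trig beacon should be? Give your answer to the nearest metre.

Observed coordinate differences: Δφ = -0.00264°, Δλ = +0.00470°.
Converting to metres (1° lat = 111100 m, cos φ = 0.973473): observed ΔN = -293.3 m, observed ΔE = 508.3 m.
Subtracting the expected shift leaves a residual of -293.3 − (-332.1) = 38.8 m north and 508.3 − (489.3) = 19.0 m east.
Residual distance = √(38.8² + 19.0²) = 43.2 m.

43 m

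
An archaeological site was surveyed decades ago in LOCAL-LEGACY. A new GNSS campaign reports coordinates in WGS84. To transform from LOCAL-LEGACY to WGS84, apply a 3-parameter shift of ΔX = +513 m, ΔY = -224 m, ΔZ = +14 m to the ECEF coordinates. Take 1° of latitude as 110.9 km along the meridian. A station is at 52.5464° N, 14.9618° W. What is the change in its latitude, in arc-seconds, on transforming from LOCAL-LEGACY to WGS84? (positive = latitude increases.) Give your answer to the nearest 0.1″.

Δφ = -14.0″

sin φ = 0.793846, cos φ = 0.608119, sin λ = -0.258175, cos λ = 0.966098.
North component: ΔN = −sin φ cos λ·ΔX − sin φ sin λ·ΔY + cos φ·ΔZ = −(0.793846)(0.966098)(513) − (0.793846)(-0.258175)(-224) + (0.608119)(14) = -430.83 m.
1° of latitude spans 110900 m, so Δφ = -430.83 / 110900 × 3600 = -13.986″.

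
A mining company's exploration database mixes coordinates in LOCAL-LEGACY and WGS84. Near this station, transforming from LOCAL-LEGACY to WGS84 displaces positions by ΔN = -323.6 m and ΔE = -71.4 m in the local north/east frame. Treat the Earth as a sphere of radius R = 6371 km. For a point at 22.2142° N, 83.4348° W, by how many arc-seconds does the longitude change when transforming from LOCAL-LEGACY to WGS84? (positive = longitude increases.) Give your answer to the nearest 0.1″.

Δλ = -2.5″

At latitude 22.2142°, cos φ = 0.925777.
One radian of longitude at latitude φ spans R cos φ, so Δλ = ΔE / (R cos φ) = -71.4 / (6371000 × 0.925777) = -1.2106e-05 rad = -2.497″.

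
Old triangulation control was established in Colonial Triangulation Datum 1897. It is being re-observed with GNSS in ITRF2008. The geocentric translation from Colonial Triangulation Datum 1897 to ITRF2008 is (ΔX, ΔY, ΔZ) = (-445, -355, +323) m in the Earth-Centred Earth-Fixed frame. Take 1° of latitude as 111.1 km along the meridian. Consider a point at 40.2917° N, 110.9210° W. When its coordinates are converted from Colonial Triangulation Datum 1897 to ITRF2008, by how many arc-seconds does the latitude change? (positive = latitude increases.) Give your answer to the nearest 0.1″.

sin φ = 0.646679, cos φ = 0.762762, sin λ = -0.934074, cos λ = -0.357080.
North component: ΔN = −sin φ cos λ·ΔX − sin φ sin λ·ΔY + cos φ·ΔZ = −(0.646679)(-0.357080)(-445) − (0.646679)(-0.934074)(-355) + (0.762762)(323) = -70.82 m.
1° of latitude spans 111100 m, so Δφ = -70.82 / 111100 × 3600 = -2.295″.

Δφ = -2.3″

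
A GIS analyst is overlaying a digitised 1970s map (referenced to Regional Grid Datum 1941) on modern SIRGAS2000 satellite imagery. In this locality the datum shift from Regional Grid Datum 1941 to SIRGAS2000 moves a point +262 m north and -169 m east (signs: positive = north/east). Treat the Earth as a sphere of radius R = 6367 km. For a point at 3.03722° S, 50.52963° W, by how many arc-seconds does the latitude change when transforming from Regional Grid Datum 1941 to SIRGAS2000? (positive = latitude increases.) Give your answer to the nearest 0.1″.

On a sphere of radius R, 1 rad of latitude = R, so Δφ = ΔN / R = 262.0 / 6367000 = 4.1150e-05 rad = 8.488″.

Δφ = 8.5″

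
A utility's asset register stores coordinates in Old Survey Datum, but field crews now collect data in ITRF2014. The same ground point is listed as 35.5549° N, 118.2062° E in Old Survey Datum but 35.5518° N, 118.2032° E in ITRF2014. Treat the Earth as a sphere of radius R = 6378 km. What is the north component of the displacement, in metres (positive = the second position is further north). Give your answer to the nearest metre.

ΔN = -345 m

Δφ = 35.5518° − 35.5549° = -0.0031°; Δλ = 118.2032° − 118.2062° = -0.0030°.
1° along a meridian = πR/180 = 111317 m.
ΔN = Δφ × 111317 = -345.1 m; ΔE = Δλ × 111317 × cos(35.5549°) = -0.0030 × 111317 × 0.813559 = -271.7 m.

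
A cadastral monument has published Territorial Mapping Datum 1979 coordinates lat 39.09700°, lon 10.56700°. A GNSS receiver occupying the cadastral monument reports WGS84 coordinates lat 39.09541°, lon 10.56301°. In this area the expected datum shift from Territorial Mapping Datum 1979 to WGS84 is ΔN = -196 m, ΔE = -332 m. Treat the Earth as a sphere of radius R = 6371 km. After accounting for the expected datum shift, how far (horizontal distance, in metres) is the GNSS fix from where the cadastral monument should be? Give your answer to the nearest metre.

Observed coordinate differences: Δφ = -0.00159°, Δλ = -0.00399°.
Converting to metres (1° lat = 111195 m, cos φ = 0.776079): observed ΔN = -176.8 m, observed ΔE = -344.3 m.
Subtracting the expected shift leaves a residual of -176.8 − (-196) = 19.2 m north and -344.3 − (-332) = -12.3 m east.
Residual distance = √(19.2² + (-12.3)²) = 22.8 m.

23 m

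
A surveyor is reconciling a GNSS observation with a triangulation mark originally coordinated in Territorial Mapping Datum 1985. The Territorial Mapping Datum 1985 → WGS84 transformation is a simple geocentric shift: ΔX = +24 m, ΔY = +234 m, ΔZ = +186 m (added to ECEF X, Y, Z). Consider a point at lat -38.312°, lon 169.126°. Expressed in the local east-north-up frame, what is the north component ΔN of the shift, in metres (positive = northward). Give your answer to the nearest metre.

At φ = -38.312°, λ = 169.126°: sin φ = -0.619943, cos φ = 0.784647, sin λ = 0.188650, cos λ = -0.982044.
ΔN = −sin φ cos λ·ΔX − sin φ sin λ·ΔY + cos φ·ΔZ = −(-0.619943)(-0.982044)(24) − (-0.619943)(0.188650)(234) + (0.784647)(186) = 158.70 m.

ΔN = 159 m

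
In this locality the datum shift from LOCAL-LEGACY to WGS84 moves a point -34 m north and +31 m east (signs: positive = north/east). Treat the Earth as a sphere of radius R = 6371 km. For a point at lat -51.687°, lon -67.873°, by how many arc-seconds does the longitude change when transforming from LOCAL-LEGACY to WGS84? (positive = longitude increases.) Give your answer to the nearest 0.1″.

At latitude -51.687°, cos φ = 0.619957.
One radian of longitude at latitude φ spans R cos φ, so Δλ = ΔE / (R cos φ) = 31.0 / (6371000 × 0.619957) = 7.8486e-06 rad = 1.619″.

Δλ = 1.6″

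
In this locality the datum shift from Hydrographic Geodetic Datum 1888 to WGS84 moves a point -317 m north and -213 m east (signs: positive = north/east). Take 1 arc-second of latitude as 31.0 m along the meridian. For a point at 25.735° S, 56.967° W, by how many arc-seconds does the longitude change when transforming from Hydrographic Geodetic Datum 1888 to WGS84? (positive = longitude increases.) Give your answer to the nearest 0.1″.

At latitude -25.735°, cos φ = 0.900812.
1″ of longitude at this latitude = 31.00 × cos φ = 27.9252 m, so Δλ = -213.0 / 27.9252 = -7.628″.

Δλ = -7.6″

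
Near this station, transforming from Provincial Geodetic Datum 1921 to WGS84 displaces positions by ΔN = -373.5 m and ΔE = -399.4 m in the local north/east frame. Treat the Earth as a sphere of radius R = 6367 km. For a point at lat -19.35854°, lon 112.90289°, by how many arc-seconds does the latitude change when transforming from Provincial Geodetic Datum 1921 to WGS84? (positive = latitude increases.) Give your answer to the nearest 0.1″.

Δφ = -12.1″

On a sphere of radius R, 1 rad of latitude = R, so Δφ = ΔN / R = -373.5 / 6367000 = -5.8662e-05 rad = -12.100″.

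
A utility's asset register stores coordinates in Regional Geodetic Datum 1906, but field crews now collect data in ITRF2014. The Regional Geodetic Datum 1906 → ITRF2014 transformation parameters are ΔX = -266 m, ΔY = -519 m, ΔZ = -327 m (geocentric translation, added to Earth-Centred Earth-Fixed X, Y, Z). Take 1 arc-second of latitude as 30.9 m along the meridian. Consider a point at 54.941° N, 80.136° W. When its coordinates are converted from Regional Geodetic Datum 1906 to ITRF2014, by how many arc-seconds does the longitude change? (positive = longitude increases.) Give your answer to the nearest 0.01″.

sin φ = 0.818561, cos φ = 0.574420, sin λ = -0.985217, cos λ = 0.171310.
East component: ΔE = −sin λ·ΔX + cos λ·ΔY = −(-0.985217)(-266) + (0.171310)(-519) = -350.98 m.
1° of latitude spans 3600 × 30.90 = 111240 m; at latitude φ, 1° of longitude spans that × cos φ = 63898.4 m, so Δλ = -350.98 / 63898.4 × 3600 = -19.774″.

Δλ = -19.77″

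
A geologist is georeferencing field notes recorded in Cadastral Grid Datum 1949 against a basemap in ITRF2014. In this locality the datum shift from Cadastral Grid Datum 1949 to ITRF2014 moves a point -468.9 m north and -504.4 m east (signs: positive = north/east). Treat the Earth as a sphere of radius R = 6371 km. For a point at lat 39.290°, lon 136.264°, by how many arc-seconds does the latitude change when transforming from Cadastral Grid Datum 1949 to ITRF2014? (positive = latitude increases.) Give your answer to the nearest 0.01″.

Δφ = -15.18″

On a sphere of radius R, 1 rad of latitude = R, so Δφ = ΔN / R = -468.9 / 6371000 = -7.3599e-05 rad = -15.181″.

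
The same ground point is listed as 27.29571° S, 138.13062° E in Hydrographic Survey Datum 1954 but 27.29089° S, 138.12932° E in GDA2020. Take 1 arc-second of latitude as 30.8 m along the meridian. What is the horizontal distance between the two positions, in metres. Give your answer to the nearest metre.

550 m

Δφ = -27.29089° − -27.29571° = +0.00482°; Δλ = 138.12932° − 138.13062° = -0.00130°.
1° of latitude = 3600 × 30.80 = 110880 m.
ΔN = Δφ × 110880 = 534.4 m; ΔE = Δλ × 110880 × cos(-27.29571°) = -0.00130 × 110880 × 0.888652 = -128.1 m.
Distance = √(ΔE² + ΔN²) = √((-128.1)² + 534.4²) = 549.6 m.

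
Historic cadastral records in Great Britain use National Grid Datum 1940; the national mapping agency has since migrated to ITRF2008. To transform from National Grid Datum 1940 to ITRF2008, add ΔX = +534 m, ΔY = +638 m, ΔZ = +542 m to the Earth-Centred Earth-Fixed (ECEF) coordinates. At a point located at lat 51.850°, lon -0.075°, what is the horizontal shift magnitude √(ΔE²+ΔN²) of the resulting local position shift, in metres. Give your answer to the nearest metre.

At φ = 51.850°, λ = -0.075°: sin φ = 0.786396, cos φ = 0.617722, sin λ = -0.001309, cos λ = 0.999999.
ΔE = −sin λ·ΔX + cos λ·ΔY = −(-0.001309)·(534) + (0.999999)·(638) = 638.70 m.
ΔN = −sin φ cos λ·ΔX − sin φ sin λ·ΔY + cos φ·ΔZ = −(0.786396)(0.999999)(534) − (0.786396)(-0.001309)(638) + (0.617722)(542) = -84.47 m.
Horizontal magnitude = √(ΔE² + ΔN²) = √(638.70² + (-84.47)²) = 644.26 m.

644 m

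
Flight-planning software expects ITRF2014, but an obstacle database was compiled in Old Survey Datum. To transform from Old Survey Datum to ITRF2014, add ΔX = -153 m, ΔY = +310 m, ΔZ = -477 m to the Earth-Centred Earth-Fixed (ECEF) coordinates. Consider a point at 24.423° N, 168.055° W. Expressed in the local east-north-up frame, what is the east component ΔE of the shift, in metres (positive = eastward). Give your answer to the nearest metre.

ΔE = -335 m

At φ = 24.423°, λ = -168.055°: sin φ = 0.413470, cos φ = 0.910518, sin λ = -0.206973, cos λ = -0.978347.
ΔE = −sin λ·ΔX + cos λ·ΔY = −(-0.206973)·(-153) + (-0.978347)·(310) = -334.95 m.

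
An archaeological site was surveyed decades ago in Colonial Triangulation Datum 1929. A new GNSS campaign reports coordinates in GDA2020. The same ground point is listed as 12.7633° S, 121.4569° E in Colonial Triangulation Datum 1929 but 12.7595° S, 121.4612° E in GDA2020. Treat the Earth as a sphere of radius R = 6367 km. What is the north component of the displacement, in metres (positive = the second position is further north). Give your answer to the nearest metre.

Δφ = -12.7595° − -12.7633° = +0.0038°; Δλ = 121.4612° − 121.4569° = +0.0043°.
1° along a meridian = πR/180 = 111125 m.
ΔN = Δφ × 111125 = 422.3 m; ΔE = Δλ × 111125 × cos(-12.7633°) = +0.0043 × 111125 × 0.975291 = 466.0 m.

ΔN = 422 m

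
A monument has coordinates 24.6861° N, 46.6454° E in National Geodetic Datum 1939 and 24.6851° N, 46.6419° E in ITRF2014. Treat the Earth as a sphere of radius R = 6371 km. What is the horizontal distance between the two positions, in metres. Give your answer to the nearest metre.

371 m

Δφ = 24.6851° − 24.6861° = -0.0010°; Δλ = 46.6419° − 46.6454° = -0.0035°.
1° along a meridian = πR/180 = 111195 m.
ΔN = Δφ × 111195 = -111.2 m; ΔE = Δλ × 111195 × cos(24.6861°) = -0.0035 × 111195 × 0.908610 = -353.6 m.
Distance = √(ΔE² + ΔN²) = √((-353.6)² + (-111.2)²) = 370.7 m.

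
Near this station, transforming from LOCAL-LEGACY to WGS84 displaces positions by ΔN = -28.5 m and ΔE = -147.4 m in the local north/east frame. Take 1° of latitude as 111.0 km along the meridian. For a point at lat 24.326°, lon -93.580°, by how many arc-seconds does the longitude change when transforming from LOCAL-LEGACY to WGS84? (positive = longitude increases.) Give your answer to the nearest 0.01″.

Δλ = -5.25″

At latitude 24.326°, cos φ = 0.911216.
1° of longitude at this latitude = 111.0 × cos φ = 101.15 km, so Δλ = -147.4 / 101145.0 = -0.0014573° = -5.246″.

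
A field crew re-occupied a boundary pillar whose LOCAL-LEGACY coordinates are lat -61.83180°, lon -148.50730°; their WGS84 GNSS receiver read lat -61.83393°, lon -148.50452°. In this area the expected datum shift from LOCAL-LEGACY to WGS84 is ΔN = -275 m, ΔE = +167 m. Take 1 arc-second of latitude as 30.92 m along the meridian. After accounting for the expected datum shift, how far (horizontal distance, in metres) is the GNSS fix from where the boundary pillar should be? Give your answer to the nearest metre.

Observed coordinate differences: Δφ = -0.00213°, Δλ = +0.00278°.
Converting to metres (1° lat = 111312 m, cos φ = 0.472062): observed ΔN = -237.1 m, observed ΔE = 146.1 m.
Subtracting the expected shift leaves a residual of -237.1 − (-275) = 37.9 m north and 146.1 − (167) = -20.9 m east.
Residual distance = √(37.9² + (-20.9)²) = 43.3 m.

43 m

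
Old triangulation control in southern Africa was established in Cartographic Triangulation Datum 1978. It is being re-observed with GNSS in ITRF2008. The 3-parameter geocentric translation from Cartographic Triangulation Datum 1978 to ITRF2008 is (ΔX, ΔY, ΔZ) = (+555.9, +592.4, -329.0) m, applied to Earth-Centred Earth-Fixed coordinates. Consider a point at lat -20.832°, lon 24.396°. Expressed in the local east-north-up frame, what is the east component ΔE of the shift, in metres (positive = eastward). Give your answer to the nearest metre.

The local east axis at (φ, λ) is (−sin λ, cos λ, 0), so ΔE = −sin(24.396°)·555.9 + cos(24.396°)·592.4 = 309.90 m.

ΔE = 310 m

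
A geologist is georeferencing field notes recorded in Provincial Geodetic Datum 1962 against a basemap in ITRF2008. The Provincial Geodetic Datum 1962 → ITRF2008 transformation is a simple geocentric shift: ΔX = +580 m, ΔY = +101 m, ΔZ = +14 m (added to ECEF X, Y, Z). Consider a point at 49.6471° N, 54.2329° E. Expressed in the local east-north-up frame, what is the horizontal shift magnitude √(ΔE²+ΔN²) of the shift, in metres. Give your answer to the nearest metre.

516 m

At φ = 49.6471°, λ = 54.2329°: sin φ = 0.762071, cos φ = 0.647494, sin λ = 0.811400, cos λ = 0.584492.
ΔE = −sin λ·ΔX + cos λ·ΔY = −(0.811400)·(580) + (0.584492)·(101) = -411.58 m.
ΔN = −sin φ cos λ·ΔX − sin φ sin λ·ΔY + cos φ·ΔZ = −(0.762071)(0.584492)(580) − (0.762071)(0.811400)(101) + (0.647494)(14) = -311.73 m.
Horizontal magnitude = √(ΔE² + ΔN²) = √((-411.58)² + (-311.73)²) = 516.31 m.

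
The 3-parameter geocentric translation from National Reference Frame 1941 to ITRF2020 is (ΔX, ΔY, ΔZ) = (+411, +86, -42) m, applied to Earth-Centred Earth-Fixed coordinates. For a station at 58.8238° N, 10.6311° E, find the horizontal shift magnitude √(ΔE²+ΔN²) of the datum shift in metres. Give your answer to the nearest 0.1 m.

The local east axis at (φ, λ) is (−sin λ, cos λ, 0), so ΔE = −sin(10.6311°)·411 + cos(10.6311°)·86 = 8.70 m.
The local north axis is (−sin φ cos λ, −sin φ sin λ, cos φ), giving ΔN = -345.607 − 13.574 − 21.742 = -380.92 m.
Horizontal magnitude = √(ΔE² + ΔN²) = √(8.70² + (-380.92)²) = 381.02 m.

381.0 m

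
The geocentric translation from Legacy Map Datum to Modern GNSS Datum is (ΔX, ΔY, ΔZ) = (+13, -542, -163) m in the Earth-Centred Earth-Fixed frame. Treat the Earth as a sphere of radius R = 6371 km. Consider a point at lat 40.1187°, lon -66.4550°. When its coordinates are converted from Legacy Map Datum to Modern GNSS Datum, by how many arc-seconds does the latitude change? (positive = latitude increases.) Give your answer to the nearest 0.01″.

sin φ = 0.644373, cos φ = 0.764711, sin λ = -0.916747, cos λ = 0.399469.
North component: ΔN = −sin φ cos λ·ΔX − sin φ sin λ·ΔY + cos φ·ΔZ = −(0.644373)(0.399469)(13) − (0.644373)(-0.916747)(-542) + (0.764711)(-163) = -448.17 m.
1° of latitude spans πR/180 = 111195 m, so Δφ = -448.17 / 111195 × 3600 = -14.510″.

Δφ = -14.51″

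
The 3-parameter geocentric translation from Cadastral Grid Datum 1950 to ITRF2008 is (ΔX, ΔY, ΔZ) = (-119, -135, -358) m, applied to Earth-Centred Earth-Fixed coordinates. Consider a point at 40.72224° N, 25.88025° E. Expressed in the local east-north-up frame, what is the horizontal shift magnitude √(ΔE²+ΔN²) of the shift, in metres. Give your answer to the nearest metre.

177 m

At φ = 40.72224°, λ = 25.88025°: sin φ = 0.652393, cos φ = 0.757881, sin λ = 0.436492, cos λ = 0.899708.
ΔE = −sin λ·ΔX + cos λ·ΔY = −(0.436492)·(-119) + (0.899708)·(-135) = -69.52 m.
ΔN = −sin φ cos λ·ΔX − sin φ sin λ·ΔY + cos φ·ΔZ = −(0.652393)(0.899708)(-119) − (0.652393)(0.436492)(-135) + (0.757881)(-358) = -163.03 m.
Horizontal magnitude = √(ΔE² + ΔN²) = √((-69.52)² + (-163.03)²) = 177.23 m.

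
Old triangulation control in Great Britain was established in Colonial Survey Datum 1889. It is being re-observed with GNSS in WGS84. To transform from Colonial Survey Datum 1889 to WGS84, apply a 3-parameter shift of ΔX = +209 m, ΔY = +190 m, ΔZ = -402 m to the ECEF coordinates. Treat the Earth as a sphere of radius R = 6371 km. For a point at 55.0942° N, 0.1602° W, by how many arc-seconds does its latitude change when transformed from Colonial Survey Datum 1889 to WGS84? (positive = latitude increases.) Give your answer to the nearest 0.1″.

Δφ = -13.0″

sin φ = 0.820094, cos φ = 0.572229, sin λ = -0.002796, cos λ = 0.999996.
North component: ΔN = −sin φ cos λ·ΔX − sin φ sin λ·ΔY + cos φ·ΔZ = −(0.820094)(0.999996)(209) − (0.820094)(-0.002796)(190) + (0.572229)(-402) = -401.00 m.
1° of latitude spans πR/180 = 111195 m, so Δφ = -401.00 / 111195 × 3600 = -12.983″.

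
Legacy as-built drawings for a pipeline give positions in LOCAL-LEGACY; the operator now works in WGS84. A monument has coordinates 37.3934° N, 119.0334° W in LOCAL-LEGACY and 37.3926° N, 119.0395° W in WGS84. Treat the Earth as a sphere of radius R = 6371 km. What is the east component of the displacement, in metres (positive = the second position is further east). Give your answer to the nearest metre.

Δφ = 37.3926° − 37.3934° = -0.0008°; Δλ = -119.0395° − -119.0334° = -0.0061°.
1° along a meridian = πR/180 = 111195 m.
ΔN = Δφ × 111195 = -89.0 m; ΔE = Δλ × 111195 × cos(37.3934°) = -0.0061 × 111195 × 0.794485 = -538.9 m.

ΔE = -539 m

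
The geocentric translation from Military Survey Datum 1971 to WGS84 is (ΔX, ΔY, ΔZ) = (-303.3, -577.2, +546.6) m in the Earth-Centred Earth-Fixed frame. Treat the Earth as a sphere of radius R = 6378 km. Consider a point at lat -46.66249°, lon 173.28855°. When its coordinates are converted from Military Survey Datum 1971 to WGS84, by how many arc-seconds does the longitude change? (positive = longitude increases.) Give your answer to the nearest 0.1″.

Δλ = 28.7″

sin φ = -0.727324, cos φ = 0.686295, sin λ = 0.116869, cos λ = -0.993147.
East component: ΔE = −sin λ·ΔX + cos λ·ΔY = −(0.116869)(-303.3) + (-0.993147)(-577.2) = 608.69 m.
1° of latitude spans πR/180 = 111317 m; at latitude φ, 1° of longitude spans that × cos φ = 76396.3 m, so Δλ = 608.69 / 76396.3 × 3600 = 28.683″.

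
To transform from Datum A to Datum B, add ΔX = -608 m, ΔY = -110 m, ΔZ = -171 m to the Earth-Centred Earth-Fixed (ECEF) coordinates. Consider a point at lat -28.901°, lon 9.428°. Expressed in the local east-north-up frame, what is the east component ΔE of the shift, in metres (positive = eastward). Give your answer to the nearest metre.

ΔE = -9 m

The local east axis at (φ, λ) is (−sin λ, cos λ, 0), so ΔE = −sin(9.428°)·(-608) + cos(9.428°)·(-110) = -8.92 m.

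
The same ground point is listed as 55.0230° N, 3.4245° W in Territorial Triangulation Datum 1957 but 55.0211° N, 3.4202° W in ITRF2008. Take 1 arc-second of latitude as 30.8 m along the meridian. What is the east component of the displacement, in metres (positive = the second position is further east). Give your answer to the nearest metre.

ΔE = 273 m

Δφ = 55.0211° − 55.0230° = -0.0019°; Δλ = -3.4202° − -3.4245° = +0.0043°.
1° of latitude = 3600 × 30.80 = 110880 m.
ΔN = Δφ × 110880 = -210.7 m; ΔE = Δλ × 110880 × cos(55.0230°) = +0.0043 × 110880 × 0.573248 = 273.3 m.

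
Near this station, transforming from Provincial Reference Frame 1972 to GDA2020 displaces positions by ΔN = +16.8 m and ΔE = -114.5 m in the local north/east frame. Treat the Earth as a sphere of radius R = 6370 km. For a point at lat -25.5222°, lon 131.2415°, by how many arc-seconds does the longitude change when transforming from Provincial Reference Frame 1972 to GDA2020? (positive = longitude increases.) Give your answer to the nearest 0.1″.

At latitude -25.5222°, cos φ = 0.902418.
One radian of longitude at latitude φ spans R cos φ, so Δλ = ΔE / (R cos φ) = -114.5 / (6370000 × 0.902418) = -1.9919e-05 rad = -4.108″.

Δλ = -4.1″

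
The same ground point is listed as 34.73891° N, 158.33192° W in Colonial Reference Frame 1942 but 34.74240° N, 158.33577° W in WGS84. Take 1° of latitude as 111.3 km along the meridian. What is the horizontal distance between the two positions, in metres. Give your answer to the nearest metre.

Δφ = 34.74240° − 34.73891° = +0.00349°; Δλ = -158.33577° − -158.33192° = -0.00385°.
ΔN = Δφ × 111300 = 388.4 m; ΔE = Δλ × 111300 × cos(34.73891°) = -0.00385 × 111300 × 0.821757 = -352.1 m.
Distance = √(ΔE² + ΔN²) = √((-352.1)² + 388.4²) = 524.3 m.

524 m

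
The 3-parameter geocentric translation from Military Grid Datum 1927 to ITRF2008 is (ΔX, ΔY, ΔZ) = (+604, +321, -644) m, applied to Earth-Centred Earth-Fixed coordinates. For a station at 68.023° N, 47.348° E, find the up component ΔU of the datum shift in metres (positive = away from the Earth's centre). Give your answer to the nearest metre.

At φ = 68.023°, λ = 47.348°: sin φ = 0.927334, cos φ = 0.374234, sin λ = 0.735482, cos λ = 0.677544.
ΔU = cos φ cos λ·ΔX + cos φ sin λ·ΔY + sin φ·ΔZ = (0.374234)(0.677544)(604) + (0.374234)(0.735482)(321) + (0.927334)(-644) = -355.70 m.

ΔU = -356 m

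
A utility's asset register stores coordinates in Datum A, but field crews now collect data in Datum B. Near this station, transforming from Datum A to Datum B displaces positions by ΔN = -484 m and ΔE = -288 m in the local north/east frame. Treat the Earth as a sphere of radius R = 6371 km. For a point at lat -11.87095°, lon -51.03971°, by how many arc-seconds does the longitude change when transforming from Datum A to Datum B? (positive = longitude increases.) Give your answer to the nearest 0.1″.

At latitude -11.87095°, cos φ = 0.978613.
One radian of longitude at latitude φ spans R cos φ, so Δλ = ΔE / (R cos φ) = -288.0 / (6371000 × 0.978613) = -4.6193e-05 rad = -9.528″.

Δλ = -9.5″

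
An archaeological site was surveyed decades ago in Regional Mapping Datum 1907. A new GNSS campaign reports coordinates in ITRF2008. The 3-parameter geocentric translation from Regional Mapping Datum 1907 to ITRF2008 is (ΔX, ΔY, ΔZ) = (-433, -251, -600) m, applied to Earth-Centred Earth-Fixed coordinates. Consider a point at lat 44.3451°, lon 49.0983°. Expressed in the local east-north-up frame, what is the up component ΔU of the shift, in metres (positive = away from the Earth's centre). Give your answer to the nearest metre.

ΔU = -758 m

At φ = 44.3451°, λ = 49.0983°: sin φ = 0.698978, cos φ = 0.715143, sin λ = 0.755834, cos λ = 0.654763.
ΔU = cos φ cos λ·ΔX + cos φ sin λ·ΔY + sin φ·ΔZ = (0.715143)(0.654763)(-433) + (0.715143)(0.755834)(-251) + (0.698978)(-600) = -757.81 m.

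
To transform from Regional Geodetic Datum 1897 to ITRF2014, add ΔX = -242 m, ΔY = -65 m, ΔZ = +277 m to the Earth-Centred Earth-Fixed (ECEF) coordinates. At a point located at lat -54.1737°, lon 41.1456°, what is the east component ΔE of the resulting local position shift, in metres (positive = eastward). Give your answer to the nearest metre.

ΔE = 110 m

At φ = -54.1737°, λ = 41.1456°: sin φ = -0.810795, cos φ = 0.585330, sin λ = 0.657975, cos λ = 0.753040.
ΔE = −sin λ·ΔX + cos λ·ΔY = −(0.657975)·(-242) + (0.753040)·(-65) = 110.28 m.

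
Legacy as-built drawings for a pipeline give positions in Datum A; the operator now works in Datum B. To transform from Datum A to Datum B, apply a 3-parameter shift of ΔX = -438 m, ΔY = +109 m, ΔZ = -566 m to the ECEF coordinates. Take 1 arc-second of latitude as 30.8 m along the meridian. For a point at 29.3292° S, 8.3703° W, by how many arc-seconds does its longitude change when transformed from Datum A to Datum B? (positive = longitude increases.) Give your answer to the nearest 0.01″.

Δλ = 1.64″

sin φ = -0.489827, cos φ = 0.871820, sin λ = -0.145570, cos λ = 0.989348.
East component: ΔE = −sin λ·ΔX + cos λ·ΔY = −(-0.145570)(-438) + (0.989348)(109) = 44.08 m.
1° of latitude spans 3600 × 30.80 = 110880 m; at latitude φ, 1° of longitude spans that × cos φ = 96667.4 m, so Δλ = 44.08 / 96667.4 × 3600 = 1.642″.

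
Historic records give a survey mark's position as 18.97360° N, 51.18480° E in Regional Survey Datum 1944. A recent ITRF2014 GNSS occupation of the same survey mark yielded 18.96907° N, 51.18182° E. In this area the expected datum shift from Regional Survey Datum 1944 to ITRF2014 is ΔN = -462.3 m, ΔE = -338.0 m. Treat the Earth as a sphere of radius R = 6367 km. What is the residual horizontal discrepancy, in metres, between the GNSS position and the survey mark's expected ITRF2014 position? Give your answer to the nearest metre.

48 m

Observed coordinate differences: Δφ = -0.00453°, Δλ = -0.00298°.
Converting to metres (1° lat = 111125 m, cos φ = 0.945668): observed ΔN = -503.4 m, observed ΔE = -313.2 m.
Subtracting the expected shift leaves a residual of -503.4 − (-462.3) = -41.1 m north and -313.2 − (-338.0) = 24.8 m east.
Residual distance = √((-41.1)² + 24.8²) = 48.0 m.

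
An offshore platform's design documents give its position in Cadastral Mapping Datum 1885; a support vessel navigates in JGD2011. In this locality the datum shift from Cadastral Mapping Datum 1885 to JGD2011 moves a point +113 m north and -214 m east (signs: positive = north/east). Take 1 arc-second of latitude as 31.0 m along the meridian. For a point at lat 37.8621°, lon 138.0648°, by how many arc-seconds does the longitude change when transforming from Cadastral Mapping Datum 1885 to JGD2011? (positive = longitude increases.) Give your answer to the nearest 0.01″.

Δλ = -8.74″

At latitude 37.8621°, cos φ = 0.789490.
1″ of longitude at this latitude = 31.00 × cos φ = 24.4742 m, so Δλ = -214.0 / 24.4742 = -8.744″.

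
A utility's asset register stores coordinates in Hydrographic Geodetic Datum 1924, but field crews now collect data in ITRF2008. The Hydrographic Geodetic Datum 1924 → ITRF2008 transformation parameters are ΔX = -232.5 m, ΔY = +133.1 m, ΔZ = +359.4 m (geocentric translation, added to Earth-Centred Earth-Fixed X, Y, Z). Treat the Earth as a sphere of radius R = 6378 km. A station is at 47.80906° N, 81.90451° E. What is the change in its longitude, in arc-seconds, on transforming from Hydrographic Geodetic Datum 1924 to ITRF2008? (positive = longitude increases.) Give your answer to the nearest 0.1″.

Δλ = 12.0″

sin φ = 0.740911, cos φ = 0.671603, sin λ = 0.990035, cos λ = 0.140823.
East component: ΔE = −sin λ·ΔX + cos λ·ΔY = −(0.990035)(-232.5) + (0.140823)(133.1) = 248.93 m.
1° of latitude spans πR/180 = 111317 m; at latitude φ, 1° of longitude spans that × cos φ = 74760.9 m, so Δλ = 248.93 / 74760.9 × 3600 = 11.987″.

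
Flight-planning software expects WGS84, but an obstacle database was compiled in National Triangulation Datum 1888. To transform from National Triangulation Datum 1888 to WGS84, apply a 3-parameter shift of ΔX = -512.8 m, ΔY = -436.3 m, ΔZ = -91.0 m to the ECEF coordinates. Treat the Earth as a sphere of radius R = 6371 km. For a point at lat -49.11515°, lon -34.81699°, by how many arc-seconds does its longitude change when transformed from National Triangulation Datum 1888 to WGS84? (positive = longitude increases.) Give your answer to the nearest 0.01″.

sin φ = -0.756027, cos φ = 0.654541, sin λ = -0.570957, cos λ = 0.820980.
East component: ΔE = −sin λ·ΔX + cos λ·ΔY = −(-0.570957)(-512.8) + (0.820980)(-436.3) = -650.98 m.
1° of latitude spans πR/180 = 111195 m; at latitude φ, 1° of longitude spans that × cos φ = 72781.6 m, so Δλ = -650.98 / 72781.6 × 3600 = -32.199″.

Δλ = -32.20″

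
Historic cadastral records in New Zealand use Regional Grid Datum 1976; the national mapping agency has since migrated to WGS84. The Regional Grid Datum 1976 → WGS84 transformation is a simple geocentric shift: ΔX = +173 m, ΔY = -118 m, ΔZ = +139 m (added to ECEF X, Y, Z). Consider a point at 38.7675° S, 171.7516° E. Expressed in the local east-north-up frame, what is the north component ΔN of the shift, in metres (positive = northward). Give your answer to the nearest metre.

The local north axis is (−sin φ cos λ, −sin φ sin λ, cos φ), giving ΔN = -107.205 − 10.600 + 108.377 = -9.43 m.

ΔN = -9 m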